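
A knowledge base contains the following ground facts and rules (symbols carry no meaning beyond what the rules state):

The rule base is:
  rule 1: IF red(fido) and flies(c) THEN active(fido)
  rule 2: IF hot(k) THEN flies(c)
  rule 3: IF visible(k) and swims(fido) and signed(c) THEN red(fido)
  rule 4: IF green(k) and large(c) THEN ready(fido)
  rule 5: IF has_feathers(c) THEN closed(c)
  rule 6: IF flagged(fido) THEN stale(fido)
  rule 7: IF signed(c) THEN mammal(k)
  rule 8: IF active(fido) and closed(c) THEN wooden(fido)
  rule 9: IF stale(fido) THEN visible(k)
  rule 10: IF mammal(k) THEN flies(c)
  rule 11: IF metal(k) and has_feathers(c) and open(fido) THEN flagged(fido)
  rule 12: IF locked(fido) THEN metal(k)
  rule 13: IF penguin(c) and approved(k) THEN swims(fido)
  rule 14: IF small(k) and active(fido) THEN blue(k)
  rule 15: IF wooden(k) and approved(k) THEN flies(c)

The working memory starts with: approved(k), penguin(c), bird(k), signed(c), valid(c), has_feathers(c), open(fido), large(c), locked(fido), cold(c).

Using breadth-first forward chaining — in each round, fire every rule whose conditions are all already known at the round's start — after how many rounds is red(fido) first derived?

Round 1: rule 5 [IF has_feathers(c) THEN closed(c)]; rule 7 [IF signed(c) THEN mammal(k)]; rule 12 [IF locked(fido) THEN metal(k)]; rule 13 [IF penguin(c) and approved(k) THEN swims(fido)]. Adds closed(c), mammal(k), metal(k), swims(fido).
Round 2: rule 10 [IF mammal(k) THEN flies(c)]; rule 11 [IF metal(k) and has_feathers(c) and open(fido) THEN flagged(fido)]. Adds flies(c), flagged(fido).
Round 3: rule 6 [IF flagged(fido) THEN stale(fido)]. Adds stale(fido).
Round 4: rule 9 [IF stale(fido) THEN visible(k)]. Adds visible(k).
Round 5: rule 3 [IF visible(k) and swims(fido) and signed(c) THEN red(fido)]. Adds red(fido).
red(fido) first appears in round 5.

5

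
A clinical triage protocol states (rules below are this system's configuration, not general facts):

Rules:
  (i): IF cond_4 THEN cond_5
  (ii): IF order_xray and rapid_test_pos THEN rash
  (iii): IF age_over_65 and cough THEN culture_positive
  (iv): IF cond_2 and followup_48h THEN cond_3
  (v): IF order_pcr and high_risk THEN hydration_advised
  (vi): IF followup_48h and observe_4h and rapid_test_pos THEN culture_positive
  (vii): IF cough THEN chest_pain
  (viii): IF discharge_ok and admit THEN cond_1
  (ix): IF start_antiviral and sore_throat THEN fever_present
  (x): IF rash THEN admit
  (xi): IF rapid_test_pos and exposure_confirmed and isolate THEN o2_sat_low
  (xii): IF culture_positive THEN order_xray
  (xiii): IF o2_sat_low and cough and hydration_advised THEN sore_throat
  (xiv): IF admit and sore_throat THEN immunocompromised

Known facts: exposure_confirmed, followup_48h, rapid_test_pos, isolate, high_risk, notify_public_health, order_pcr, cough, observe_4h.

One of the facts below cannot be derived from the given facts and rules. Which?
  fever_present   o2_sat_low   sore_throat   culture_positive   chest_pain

fever_present

Round 1: (v) [IF order_pcr and high_risk THEN hydration_advised]; (vi) [IF followup_48h and observe_4h and rapid_test_pos THEN culture_positive]; (vii) [IF cough THEN chest_pain]; (xi) [IF rapid_test_pos and exposure_confirmed and isolate THEN o2_sat_low]. New: hydration_advised, culture_positive, chest_pain, o2_sat_low.
Round 2: (xii) [IF culture_positive THEN order_xray]; (xiii) [IF o2_sat_low and cough and hydration_advised THEN sore_throat]. New: order_xray, sore_throat.
Round 3: (ii) [IF order_xray and rapid_test_pos THEN rash]. New: rash.
Round 4: (x) [IF rash THEN admit]. New: admit.
Round 5: (xiv) [IF admit and sore_throat THEN immunocompromised]. New: immunocompromised.
Derived: sore_throat (round 2), culture_positive (round 1), chest_pain (round 1), o2_sat_low (round 1). fever_present never appears in any round.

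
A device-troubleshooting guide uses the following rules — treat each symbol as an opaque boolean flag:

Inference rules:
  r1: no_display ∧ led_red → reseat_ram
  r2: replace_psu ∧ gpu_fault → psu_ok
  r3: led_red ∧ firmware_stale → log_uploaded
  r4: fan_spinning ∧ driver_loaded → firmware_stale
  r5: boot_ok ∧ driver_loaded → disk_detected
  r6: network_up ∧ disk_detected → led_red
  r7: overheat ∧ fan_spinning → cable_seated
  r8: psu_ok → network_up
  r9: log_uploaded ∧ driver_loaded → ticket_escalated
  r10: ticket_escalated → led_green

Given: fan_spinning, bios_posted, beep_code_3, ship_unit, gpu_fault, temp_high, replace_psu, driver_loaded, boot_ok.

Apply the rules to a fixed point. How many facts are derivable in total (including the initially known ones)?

17

Round 1: r2 [replace_psu ∧ gpu_fault → psu_ok]; r4 [fan_spinning ∧ driver_loaded → firmware_stale]; r5 [boot_ok ∧ driver_loaded → disk_detected]. Adds psu_ok, firmware_stale, disk_detected.
Round 2: r8 [psu_ok → network_up]. Adds network_up.
Round 3: r6 [network_up ∧ disk_detected → led_red]. Adds led_red.
Round 4: r3 [led_red ∧ firmware_stale → log_uploaded]. Adds log_uploaded.
Round 5: r9 [log_uploaded ∧ driver_loaded → ticket_escalated]. Adds ticket_escalated.
Round 6: r10 [ticket_escalated → led_green]. Adds led_green.
Closure: {beep_code_3, bios_posted, boot_ok, disk_detected, driver_loaded, fan_spinning, firmware_stale, gpu_fault, led_green, led_red, log_uploaded, network_up, psu_ok, replace_psu, ship_unit, temp_high, ticket_escalated} — 17 facts.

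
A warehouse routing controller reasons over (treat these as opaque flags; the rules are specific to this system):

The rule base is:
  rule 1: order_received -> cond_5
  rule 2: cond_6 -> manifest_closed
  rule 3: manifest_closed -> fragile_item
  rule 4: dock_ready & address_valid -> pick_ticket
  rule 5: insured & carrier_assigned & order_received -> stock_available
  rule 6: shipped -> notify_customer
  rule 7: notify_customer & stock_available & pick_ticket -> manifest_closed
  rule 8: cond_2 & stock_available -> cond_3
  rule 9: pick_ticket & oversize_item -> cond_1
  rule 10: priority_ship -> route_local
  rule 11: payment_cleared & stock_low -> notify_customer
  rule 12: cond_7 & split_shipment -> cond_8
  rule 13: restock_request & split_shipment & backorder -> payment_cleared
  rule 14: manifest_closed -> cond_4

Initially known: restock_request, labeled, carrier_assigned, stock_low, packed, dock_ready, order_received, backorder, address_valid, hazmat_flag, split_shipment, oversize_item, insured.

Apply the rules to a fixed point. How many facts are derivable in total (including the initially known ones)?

Round 1 — rule 1, rule 4, rule 5, rule 13, derive cond_5, pick_ticket, stock_available, payment_cleared.
Round 2 — rule 9, rule 11, derive cond_1, notify_customer.
Round 3 — rule 7, derive manifest_closed.
Round 4 — rule 3, rule 14, derive fragile_item, cond_4.
Closure: {address_valid, backorder, carrier_assigned, cond_1, cond_4, cond_5, dock_ready, fragile_item, hazmat_flag, insured, labeled, manifest_closed, notify_customer, order_received, oversize_item, packed, payment_cleared, pick_ticket, restock_request, split_shipment, stock_available, stock_low} — 22 facts.

22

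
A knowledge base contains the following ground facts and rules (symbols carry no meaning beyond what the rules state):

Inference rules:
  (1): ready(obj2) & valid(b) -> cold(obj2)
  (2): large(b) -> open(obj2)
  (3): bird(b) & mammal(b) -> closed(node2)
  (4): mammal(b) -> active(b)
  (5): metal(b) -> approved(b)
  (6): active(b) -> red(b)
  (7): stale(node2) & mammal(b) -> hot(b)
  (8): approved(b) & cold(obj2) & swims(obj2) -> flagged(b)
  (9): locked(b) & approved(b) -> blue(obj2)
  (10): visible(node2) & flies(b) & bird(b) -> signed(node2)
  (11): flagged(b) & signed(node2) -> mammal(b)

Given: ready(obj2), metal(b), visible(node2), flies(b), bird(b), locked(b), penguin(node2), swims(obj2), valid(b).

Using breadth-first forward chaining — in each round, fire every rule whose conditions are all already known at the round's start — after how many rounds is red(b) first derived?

Round 1 fires (1), (5), (10), giving cold(obj2), approved(b), signed(node2).
Round 2 fires (8), (9), giving flagged(b), blue(obj2).
Round 3 fires (11), giving mammal(b).
Round 4 fires (3), (4), giving closed(node2), active(b).
Round 5 fires (6), giving red(b).
red(b) first appears in round 5.

5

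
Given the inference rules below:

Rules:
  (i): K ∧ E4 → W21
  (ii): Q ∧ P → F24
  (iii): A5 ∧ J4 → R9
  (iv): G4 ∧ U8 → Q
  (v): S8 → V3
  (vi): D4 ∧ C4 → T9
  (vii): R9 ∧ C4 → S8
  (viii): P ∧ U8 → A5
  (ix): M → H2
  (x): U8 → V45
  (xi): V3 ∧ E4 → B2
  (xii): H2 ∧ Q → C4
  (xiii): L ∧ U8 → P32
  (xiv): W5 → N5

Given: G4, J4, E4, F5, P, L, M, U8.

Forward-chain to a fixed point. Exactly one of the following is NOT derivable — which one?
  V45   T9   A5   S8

[1] (iv) [G4 ∧ U8 → Q]; (viii) [P ∧ U8 → A5]; (ix) [M → H2]; (x) [U8 → V45]; (xiii) [L ∧ U8 → P32]. ⇒ new: Q, A5, H2, V45, P32.
[2] (ii) [Q ∧ P → F24]; (iii) [A5 ∧ J4 → R9]; (xii) [H2 ∧ Q → C4]. ⇒ new: F24, R9, C4.
[3] (vii) [R9 ∧ C4 → S8]. ⇒ new: S8.
[4] (v) [S8 → V3]. ⇒ new: V3.
[5] (xi) [V3 ∧ E4 → B2]. ⇒ new: B2.
Derived: S8 (round 3), V45 (round 1), A5 (round 1). T9 never appears in any round.

T9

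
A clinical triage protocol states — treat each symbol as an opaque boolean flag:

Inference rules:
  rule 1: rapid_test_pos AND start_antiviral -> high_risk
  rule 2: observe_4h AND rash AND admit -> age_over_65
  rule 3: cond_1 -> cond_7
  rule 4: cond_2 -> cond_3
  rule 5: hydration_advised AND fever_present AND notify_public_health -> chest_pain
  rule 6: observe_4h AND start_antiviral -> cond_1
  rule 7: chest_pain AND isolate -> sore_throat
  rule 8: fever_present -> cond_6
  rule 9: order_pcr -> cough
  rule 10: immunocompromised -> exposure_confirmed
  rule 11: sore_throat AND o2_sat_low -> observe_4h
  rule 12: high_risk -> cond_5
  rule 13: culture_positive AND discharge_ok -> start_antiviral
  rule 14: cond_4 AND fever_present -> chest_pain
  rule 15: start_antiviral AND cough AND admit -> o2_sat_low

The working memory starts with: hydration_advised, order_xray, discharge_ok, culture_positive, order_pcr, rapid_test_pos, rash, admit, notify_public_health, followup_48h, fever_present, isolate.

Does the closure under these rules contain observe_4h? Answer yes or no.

[1] rule 5 [hydration_advised AND fever_present AND notify_public_health -> chest_pain]; rule 8 [fever_present -> cond_6]; rule 9 [order_pcr -> cough]; rule 13 [culture_positive AND discharge_ok -> start_antiviral]. ⇒ new: chest_pain, cond_6, cough, start_antiviral.
[2] rule 1 [rapid_test_pos AND start_antiviral -> high_risk]; rule 7 [chest_pain AND isolate -> sore_throat]; rule 15 [start_antiviral AND cough AND admit -> o2_sat_low]. ⇒ new: high_risk, sore_throat, o2_sat_low.
[3] rule 11 [sore_throat AND o2_sat_low -> observe_4h]; rule 12 [high_risk -> cond_5]. ⇒ new: observe_4h, cond_5.
[4] rule 2 [observe_4h AND rash AND admit -> age_over_65]; rule 6 [observe_4h AND start_antiviral -> cond_1]. ⇒ new: age_over_65, cond_1.
[5] rule 3 [cond_1 -> cond_7]. ⇒ new: cond_7.
observe_4h appears in round 3, so it is derivable.

yes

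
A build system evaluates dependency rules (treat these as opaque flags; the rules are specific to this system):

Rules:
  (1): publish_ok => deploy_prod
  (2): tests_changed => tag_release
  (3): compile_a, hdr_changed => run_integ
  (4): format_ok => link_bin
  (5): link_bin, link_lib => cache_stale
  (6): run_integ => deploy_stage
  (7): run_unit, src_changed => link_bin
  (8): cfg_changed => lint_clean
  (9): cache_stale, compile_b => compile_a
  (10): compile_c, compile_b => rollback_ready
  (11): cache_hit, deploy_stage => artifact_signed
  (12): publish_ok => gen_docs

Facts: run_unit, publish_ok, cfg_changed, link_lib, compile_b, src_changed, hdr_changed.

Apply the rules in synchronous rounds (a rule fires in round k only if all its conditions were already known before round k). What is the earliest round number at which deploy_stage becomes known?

5

Round 1 — (1), (7), (8), (12), derive deploy_prod, link_bin, lint_clean, gen_docs.
Round 2 — (5), derive cache_stale.
Round 3 — (9), derive compile_a.
Round 4 — (3), derive run_integ.
Round 5 — (6), derive deploy_stage.
deploy_stage first appears in round 5.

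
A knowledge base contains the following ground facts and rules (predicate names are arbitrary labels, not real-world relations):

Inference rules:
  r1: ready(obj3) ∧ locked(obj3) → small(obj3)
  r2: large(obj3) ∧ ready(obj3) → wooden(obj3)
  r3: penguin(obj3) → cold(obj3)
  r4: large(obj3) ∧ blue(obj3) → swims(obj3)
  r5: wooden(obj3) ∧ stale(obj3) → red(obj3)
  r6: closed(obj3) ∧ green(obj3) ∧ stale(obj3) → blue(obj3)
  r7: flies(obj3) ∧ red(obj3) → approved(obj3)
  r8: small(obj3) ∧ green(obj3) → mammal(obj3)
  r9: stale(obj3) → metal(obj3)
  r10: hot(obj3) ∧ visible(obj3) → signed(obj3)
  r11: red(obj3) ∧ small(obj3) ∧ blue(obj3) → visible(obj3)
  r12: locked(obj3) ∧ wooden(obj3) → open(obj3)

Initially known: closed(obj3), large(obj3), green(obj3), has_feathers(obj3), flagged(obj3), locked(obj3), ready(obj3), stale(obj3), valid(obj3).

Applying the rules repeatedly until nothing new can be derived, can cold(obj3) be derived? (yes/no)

no

Round 1: r1 [ready(obj3) ∧ locked(obj3) → small(obj3)]; r2 [large(obj3) ∧ ready(obj3) → wooden(obj3)]; r6 [closed(obj3) ∧ green(obj3) ∧ stale(obj3) → blue(obj3)]; r9 [stale(obj3) → metal(obj3)]. Adds small(obj3), wooden(obj3), blue(obj3), metal(obj3).
Round 2: r4 [large(obj3) ∧ blue(obj3) → swims(obj3)]; r5 [wooden(obj3) ∧ stale(obj3) → red(obj3)]; r8 [small(obj3) ∧ green(obj3) → mammal(obj3)]; r12 [locked(obj3) ∧ wooden(obj3) → open(obj3)]. Adds swims(obj3), red(obj3), mammal(obj3), open(obj3).
Round 3: r11 [red(obj3) ∧ small(obj3) ∧ blue(obj3) → visible(obj3)]. Adds visible(obj3).
Fixed point reached. cold(obj3) is concluded only by r3; r3 needs penguin(obj3) (never derived).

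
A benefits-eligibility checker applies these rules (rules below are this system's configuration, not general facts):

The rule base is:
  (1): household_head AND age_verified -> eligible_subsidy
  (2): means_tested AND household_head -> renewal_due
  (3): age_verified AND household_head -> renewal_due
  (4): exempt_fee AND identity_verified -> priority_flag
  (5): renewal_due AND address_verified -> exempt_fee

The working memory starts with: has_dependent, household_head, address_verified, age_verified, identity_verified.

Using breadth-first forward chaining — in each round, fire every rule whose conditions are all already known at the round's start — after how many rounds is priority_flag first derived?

Round 1: (1) [household_head AND age_verified -> eligible_subsidy]; (3) [age_verified AND household_head -> renewal_due]. Adds eligible_subsidy, renewal_due.
Round 2: (5) [renewal_due AND address_verified -> exempt_fee]. Adds exempt_fee.
Round 3: (4) [exempt_fee AND identity_verified -> priority_flag]. Adds priority_flag.
priority_flag first appears in round 3.

3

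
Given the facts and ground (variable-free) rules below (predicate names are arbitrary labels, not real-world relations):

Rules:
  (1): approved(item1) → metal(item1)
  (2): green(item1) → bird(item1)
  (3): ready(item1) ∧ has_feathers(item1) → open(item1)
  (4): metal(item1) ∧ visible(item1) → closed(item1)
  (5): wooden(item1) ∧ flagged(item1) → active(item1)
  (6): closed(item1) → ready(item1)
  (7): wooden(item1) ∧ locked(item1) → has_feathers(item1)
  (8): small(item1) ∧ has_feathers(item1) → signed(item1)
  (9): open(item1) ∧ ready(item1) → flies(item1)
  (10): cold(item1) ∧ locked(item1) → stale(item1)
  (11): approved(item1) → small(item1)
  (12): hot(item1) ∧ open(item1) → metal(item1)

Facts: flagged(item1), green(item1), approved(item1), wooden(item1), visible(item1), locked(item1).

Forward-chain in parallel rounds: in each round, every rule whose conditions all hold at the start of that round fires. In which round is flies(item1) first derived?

5

[1] (1) [approved(item1) → metal(item1)]; (2) [green(item1) → bird(item1)]; (5) [wooden(item1) ∧ flagged(item1) → active(item1)]; (7) [wooden(item1) ∧ locked(item1) → has_feathers(item1)]; (11) [approved(item1) → small(item1)]. ⇒ new: metal(item1), bird(item1), active(item1), has_feathers(item1), small(item1).
[2] (4) [metal(item1) ∧ visible(item1) → closed(item1)]; (8) [small(item1) ∧ has_feathers(item1) → signed(item1)]. ⇒ new: closed(item1), signed(item1).
[3] (6) [closed(item1) → ready(item1)]. ⇒ new: ready(item1).
[4] (3) [ready(item1) ∧ has_feathers(item1) → open(item1)]. ⇒ new: open(item1).
[5] (9) [open(item1) ∧ ready(item1) → flies(item1)]. ⇒ new: flies(item1).
flies(item1) first appears in round 5.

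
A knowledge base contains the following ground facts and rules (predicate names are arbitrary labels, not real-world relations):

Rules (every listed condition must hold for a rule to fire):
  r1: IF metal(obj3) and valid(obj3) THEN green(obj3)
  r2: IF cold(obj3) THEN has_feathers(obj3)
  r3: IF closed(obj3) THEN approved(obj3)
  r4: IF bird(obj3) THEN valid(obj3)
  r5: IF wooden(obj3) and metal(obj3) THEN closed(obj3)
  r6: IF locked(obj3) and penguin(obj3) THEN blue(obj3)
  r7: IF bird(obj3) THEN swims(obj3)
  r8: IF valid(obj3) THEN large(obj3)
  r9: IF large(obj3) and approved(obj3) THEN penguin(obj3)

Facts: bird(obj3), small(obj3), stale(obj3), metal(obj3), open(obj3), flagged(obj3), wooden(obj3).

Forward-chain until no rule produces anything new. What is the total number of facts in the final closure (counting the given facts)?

14

Round 1 fires r4, r5, r7, giving valid(obj3), closed(obj3), swims(obj3).
Round 2 fires r1, r3, r8, giving green(obj3), approved(obj3), large(obj3).
Round 3 fires r9, giving penguin(obj3).
Closure: {approved(obj3), bird(obj3), closed(obj3), flagged(obj3), green(obj3), large(obj3), metal(obj3), open(obj3), penguin(obj3), small(obj3), stale(obj3), swims(obj3), valid(obj3), wooden(obj3)} — 14 facts.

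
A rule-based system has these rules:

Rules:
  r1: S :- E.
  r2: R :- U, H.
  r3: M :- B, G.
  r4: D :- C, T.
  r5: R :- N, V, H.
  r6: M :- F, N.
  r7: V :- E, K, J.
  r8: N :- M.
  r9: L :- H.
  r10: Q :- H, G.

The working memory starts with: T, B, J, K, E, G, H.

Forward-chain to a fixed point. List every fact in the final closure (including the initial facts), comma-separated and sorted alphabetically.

Round 1: r1 [S :- E.]; r3 [M :- B, G.]; r7 [V :- E, K, J.]; r9 [L :- H.]; r10 [Q :- H, G.]. New: S, M, V, L, Q.
Round 2: r8 [N :- M.]. New: N.
Round 3: r5 [R :- N, V, H.]. New: R.

B, E, G, H, J, K, L, M, N, Q, R, S, T, V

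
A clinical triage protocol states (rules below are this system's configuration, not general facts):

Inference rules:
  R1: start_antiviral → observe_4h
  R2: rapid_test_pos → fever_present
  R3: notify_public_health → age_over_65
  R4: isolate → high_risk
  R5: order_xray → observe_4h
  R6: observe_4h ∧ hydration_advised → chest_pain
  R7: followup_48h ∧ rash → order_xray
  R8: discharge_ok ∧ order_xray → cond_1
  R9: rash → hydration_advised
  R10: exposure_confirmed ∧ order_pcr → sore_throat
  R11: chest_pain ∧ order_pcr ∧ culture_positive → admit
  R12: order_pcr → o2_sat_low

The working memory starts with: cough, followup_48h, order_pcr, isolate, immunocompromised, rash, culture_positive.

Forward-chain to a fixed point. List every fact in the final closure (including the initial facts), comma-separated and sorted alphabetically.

Round 1 — R4, R7, R9, R12, derive high_risk, order_xray, hydration_advised, o2_sat_low.
Round 2 — R5, derive observe_4h.
Round 3 — R6, derive chest_pain.
Round 4 — R11, derive admit.

admit, chest_pain, cough, culture_positive, followup_48h, high_risk, hydration_advised, immunocompromised, isolate, o2_sat_low, observe_4h, order_pcr, order_xray, rash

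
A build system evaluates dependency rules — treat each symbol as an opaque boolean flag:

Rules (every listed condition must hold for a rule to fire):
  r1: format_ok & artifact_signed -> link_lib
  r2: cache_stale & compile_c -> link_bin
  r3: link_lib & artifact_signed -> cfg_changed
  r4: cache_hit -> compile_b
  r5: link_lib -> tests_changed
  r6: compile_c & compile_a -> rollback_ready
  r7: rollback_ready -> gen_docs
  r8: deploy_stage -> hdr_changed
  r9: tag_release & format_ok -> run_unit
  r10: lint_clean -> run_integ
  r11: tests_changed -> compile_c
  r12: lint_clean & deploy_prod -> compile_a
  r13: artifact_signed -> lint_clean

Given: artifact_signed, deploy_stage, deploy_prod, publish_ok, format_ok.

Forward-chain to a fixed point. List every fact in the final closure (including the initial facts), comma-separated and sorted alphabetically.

artifact_signed, cfg_changed, compile_a, compile_c, deploy_prod, deploy_stage, format_ok, gen_docs, hdr_changed, link_lib, lint_clean, publish_ok, rollback_ready, run_integ, tests_changed

Round 1 — r1, r8, r13, derive link_lib, hdr_changed, lint_clean.
Round 2 — r3, r5, r10, r12, derive cfg_changed, tests_changed, run_integ, compile_a.
Round 3 — r11, derive compile_c.
Round 4 — r6, derive rollback_ready.
Round 5 — r7, derive gen_docs.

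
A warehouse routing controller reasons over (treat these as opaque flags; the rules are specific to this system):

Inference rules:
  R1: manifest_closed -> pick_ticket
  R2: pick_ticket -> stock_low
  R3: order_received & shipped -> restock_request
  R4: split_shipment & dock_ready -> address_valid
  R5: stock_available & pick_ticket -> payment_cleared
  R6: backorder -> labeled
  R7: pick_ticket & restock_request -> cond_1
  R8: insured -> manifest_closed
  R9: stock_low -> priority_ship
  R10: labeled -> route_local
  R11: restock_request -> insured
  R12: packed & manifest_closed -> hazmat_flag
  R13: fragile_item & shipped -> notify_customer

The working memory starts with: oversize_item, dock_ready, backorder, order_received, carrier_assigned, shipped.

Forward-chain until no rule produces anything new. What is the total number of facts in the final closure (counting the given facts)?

15

Round 1 — R3, R6, derive restock_request, labeled.
Round 2 — R10, R11, derive route_local, insured.
Round 3 — R8, derive manifest_closed.
Round 4 — R1, derive pick_ticket.
Round 5 — R2, R7, derive stock_low, cond_1.
Round 6 — R9, derive priority_ship.
Closure: {backorder, carrier_assigned, cond_1, dock_ready, insured, labeled, manifest_closed, order_received, oversize_item, pick_ticket, priority_ship, restock_request, route_local, shipped, stock_low} — 15 facts.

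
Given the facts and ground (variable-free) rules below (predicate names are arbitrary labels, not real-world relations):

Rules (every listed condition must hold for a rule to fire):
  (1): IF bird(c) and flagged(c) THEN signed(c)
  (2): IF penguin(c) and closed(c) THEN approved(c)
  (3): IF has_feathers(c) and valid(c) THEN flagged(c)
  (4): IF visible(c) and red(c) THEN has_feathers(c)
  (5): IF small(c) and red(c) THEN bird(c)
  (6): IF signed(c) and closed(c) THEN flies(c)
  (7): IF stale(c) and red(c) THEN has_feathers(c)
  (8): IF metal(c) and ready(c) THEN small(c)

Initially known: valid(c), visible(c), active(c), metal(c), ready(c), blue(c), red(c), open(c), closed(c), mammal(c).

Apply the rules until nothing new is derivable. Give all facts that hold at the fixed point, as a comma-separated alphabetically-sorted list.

active(c), bird(c), blue(c), closed(c), flagged(c), flies(c), has_feathers(c), mammal(c), metal(c), open(c), ready(c), red(c), signed(c), small(c), valid(c), visible(c)

Round 1: (4) [IF visible(c) and red(c) THEN has_feathers(c)]; (8) [IF metal(c) and ready(c) THEN small(c)]. New: has_feathers(c), small(c).
Round 2: (3) [IF has_feathers(c) and valid(c) THEN flagged(c)]; (5) [IF small(c) and red(c) THEN bird(c)]. New: flagged(c), bird(c).
Round 3: (1) [IF bird(c) and flagged(c) THEN signed(c)]. New: signed(c).
Round 4: (6) [IF signed(c) and closed(c) THEN flies(c)]. New: flies(c).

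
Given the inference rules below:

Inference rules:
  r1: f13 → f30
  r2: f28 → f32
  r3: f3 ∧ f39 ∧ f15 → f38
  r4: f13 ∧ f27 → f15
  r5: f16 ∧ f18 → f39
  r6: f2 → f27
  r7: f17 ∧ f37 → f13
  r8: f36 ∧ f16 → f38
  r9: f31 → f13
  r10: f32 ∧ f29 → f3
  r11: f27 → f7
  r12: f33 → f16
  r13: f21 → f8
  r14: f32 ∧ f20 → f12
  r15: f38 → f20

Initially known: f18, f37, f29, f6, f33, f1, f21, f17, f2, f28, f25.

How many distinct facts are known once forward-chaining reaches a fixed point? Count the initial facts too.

Round 1: r2 [f28 → f32]; r6 [f2 → f27]; r7 [f17 ∧ f37 → f13]; r12 [f33 → f16]; r13 [f21 → f8]. New: f32, f27, f13, f16, f8.
Round 2: r1 [f13 → f30]; r4 [f13 ∧ f27 → f15]; r5 [f16 ∧ f18 → f39]; r10 [f32 ∧ f29 → f3]; r11 [f27 → f7]. New: f30, f15, f39, f3, f7.
Round 3: r3 [f3 ∧ f39 ∧ f15 → f38]. New: f38.
Round 4: r15 [f38 → f20]. New: f20.
Round 5: r14 [f32 ∧ f20 → f12]. New: f12.
Closure: {f1, f12, f13, f15, f16, f17, f18, f2, f20, f21, f25, f27, f28, f29, f3, f30, f32, f33, f37, f38, f39, f6, f7, f8} — 24 facts.

24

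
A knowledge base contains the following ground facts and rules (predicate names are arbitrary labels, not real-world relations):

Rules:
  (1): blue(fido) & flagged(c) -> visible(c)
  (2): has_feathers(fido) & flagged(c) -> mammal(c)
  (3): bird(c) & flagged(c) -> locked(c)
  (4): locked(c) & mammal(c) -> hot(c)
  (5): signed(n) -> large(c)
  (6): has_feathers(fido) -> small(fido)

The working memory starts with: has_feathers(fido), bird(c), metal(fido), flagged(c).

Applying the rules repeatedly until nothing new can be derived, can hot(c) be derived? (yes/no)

[1] (2) [has_feathers(fido) & flagged(c) -> mammal(c)]; (3) [bird(c) & flagged(c) -> locked(c)]; (6) [has_feathers(fido) -> small(fido)]. ⇒ new: mammal(c), locked(c), small(fido).
[2] (4) [locked(c) & mammal(c) -> hot(c)]. ⇒ new: hot(c).
hot(c) appears in round 2, so it is derivable.

yes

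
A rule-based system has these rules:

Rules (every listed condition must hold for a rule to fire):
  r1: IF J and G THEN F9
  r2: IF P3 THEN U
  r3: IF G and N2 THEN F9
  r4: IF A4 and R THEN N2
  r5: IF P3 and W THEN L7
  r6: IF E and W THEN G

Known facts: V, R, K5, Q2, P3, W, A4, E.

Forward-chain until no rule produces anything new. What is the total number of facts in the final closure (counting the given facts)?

Round 1: r2 [IF P3 THEN U]; r4 [IF A4 and R THEN N2]; r5 [IF P3 and W THEN L7]; r6 [IF E and W THEN G]. New: U, N2, L7, G.
Round 2: r3 [IF G and N2 THEN F9]. New: F9.
Closure: {A4, E, F9, G, K5, L7, N2, P3, Q2, R, U, V, W} — 13 facts.

13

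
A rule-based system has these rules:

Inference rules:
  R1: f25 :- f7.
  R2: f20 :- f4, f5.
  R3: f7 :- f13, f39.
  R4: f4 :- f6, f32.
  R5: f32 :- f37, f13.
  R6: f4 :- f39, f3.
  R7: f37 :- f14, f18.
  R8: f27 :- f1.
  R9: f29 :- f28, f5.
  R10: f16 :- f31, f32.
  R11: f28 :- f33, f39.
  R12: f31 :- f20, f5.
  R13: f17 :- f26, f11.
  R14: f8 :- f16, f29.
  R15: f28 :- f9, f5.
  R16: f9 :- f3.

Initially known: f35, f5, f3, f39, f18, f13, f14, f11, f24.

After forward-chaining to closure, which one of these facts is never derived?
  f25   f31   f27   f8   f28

f27

[1] R3 [f7 :- f13, f39.]; R6 [f4 :- f39, f3.]; R7 [f37 :- f14, f18.]; R16 [f9 :- f3.]. ⇒ new: f7, f4, f37, f9.
[2] R1 [f25 :- f7.]; R2 [f20 :- f4, f5.]; R5 [f32 :- f37, f13.]; R15 [f28 :- f9, f5.]. ⇒ new: f25, f20, f32, f28.
[3] R9 [f29 :- f28, f5.]; R12 [f31 :- f20, f5.]. ⇒ new: f29, f31.
[4] R10 [f16 :- f31, f32.]. ⇒ new: f16.
[5] R14 [f8 :- f16, f29.]. ⇒ new: f8.
Derived: f28 (round 2), f8 (round 5), f25 (round 2), f31 (round 3). f27 never appears in any round.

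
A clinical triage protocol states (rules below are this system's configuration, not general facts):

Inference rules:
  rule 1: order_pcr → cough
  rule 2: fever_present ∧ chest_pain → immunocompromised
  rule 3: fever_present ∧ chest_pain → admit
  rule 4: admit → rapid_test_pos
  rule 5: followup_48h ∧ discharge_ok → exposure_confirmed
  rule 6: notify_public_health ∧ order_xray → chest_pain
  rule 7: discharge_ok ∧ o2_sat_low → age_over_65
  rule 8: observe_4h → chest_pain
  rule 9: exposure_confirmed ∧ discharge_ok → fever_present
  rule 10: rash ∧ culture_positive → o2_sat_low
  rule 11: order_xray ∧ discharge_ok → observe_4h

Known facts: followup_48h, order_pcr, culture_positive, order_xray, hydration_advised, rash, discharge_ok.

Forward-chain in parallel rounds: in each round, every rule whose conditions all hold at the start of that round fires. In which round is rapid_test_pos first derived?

Round 1 — rule 1, rule 5, rule 10, rule 11, derive cough, exposure_confirmed, o2_sat_low, observe_4h.
Round 2 — rule 7, rule 8, rule 9, derive age_over_65, chest_pain, fever_present.
Round 3 — rule 2, rule 3, derive immunocompromised, admit.
Round 4 — rule 4, derive rapid_test_pos.
rapid_test_pos first appears in round 4.

4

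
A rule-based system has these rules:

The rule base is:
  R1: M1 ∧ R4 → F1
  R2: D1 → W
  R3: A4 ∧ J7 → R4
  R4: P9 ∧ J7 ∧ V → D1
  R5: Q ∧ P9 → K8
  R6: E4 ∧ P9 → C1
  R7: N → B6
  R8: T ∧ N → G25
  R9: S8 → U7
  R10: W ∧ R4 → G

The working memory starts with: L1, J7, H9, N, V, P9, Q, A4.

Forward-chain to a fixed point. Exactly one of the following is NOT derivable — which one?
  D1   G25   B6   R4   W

G25

Round 1 — R3, R4, R5, R7, derive R4, D1, K8, B6.
Round 2 — R2, derive W.
Round 3 — R10, derive G.
Derived: D1 (round 1), B6 (round 1), W (round 2), R4 (round 1). G25 never appears in any round.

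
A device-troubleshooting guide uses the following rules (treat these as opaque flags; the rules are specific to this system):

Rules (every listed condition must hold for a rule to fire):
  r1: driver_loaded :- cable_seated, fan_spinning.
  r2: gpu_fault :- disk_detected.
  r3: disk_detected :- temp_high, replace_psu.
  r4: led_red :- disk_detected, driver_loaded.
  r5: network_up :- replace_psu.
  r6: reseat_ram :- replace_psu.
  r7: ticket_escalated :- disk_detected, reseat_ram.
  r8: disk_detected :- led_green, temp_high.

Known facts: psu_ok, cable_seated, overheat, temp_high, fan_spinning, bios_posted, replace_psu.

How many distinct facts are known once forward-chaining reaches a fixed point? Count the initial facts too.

[1] r1 [driver_loaded :- cable_seated, fan_spinning.]; r3 [disk_detected :- temp_high, replace_psu.]; r5 [network_up :- replace_psu.]; r6 [reseat_ram :- replace_psu.]. ⇒ new: driver_loaded, disk_detected, network_up, reseat_ram.
[2] r2 [gpu_fault :- disk_detected.]; r4 [led_red :- disk_detected, driver_loaded.]; r7 [ticket_escalated :- disk_detected, reseat_ram.]. ⇒ new: gpu_fault, led_red, ticket_escalated.
Closure: {bios_posted, cable_seated, disk_detected, driver_loaded, fan_spinning, gpu_fault, led_red, network_up, overheat, psu_ok, replace_psu, reseat_ram, temp_high, ticket_escalated} — 14 facts.

14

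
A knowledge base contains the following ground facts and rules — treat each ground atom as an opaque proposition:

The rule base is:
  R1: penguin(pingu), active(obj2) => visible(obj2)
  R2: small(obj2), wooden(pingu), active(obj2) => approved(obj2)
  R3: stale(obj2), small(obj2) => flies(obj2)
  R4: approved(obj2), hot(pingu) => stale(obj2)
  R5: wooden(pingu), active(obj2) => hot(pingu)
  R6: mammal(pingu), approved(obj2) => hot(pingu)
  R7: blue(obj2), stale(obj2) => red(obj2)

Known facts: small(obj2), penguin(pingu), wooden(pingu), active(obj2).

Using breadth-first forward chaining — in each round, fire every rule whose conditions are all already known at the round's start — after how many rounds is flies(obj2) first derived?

3

[1] R1 [penguin(pingu), active(obj2) => visible(obj2)]; R2 [small(obj2), wooden(pingu), active(obj2) => approved(obj2)]; R5 [wooden(pingu), active(obj2) => hot(pingu)]. ⇒ new: visible(obj2), approved(obj2), hot(pingu).
[2] R4 [approved(obj2), hot(pingu) => stale(obj2)]. ⇒ new: stale(obj2).
[3] R3 [stale(obj2), small(obj2) => flies(obj2)]. ⇒ new: flies(obj2).
flies(obj2) first appears in round 3.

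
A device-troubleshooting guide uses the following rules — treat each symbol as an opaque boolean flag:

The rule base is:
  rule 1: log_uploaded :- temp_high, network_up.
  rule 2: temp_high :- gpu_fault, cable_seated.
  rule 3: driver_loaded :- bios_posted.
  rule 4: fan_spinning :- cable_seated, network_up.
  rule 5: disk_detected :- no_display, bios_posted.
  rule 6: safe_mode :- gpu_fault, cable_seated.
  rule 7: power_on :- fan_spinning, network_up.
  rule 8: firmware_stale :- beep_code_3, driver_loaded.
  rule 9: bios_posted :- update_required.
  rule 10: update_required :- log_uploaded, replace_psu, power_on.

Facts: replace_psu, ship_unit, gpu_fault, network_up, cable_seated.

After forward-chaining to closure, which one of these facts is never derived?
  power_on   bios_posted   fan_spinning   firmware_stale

[1] rule 2 [temp_high :- gpu_fault, cable_seated.]; rule 4 [fan_spinning :- cable_seated, network_up.]; rule 6 [safe_mode :- gpu_fault, cable_seated.]. ⇒ new: temp_high, fan_spinning, safe_mode.
[2] rule 1 [log_uploaded :- temp_high, network_up.]; rule 7 [power_on :- fan_spinning, network_up.]. ⇒ new: log_uploaded, power_on.
[3] rule 10 [update_required :- log_uploaded, replace_psu, power_on.]. ⇒ new: update_required.
[4] rule 9 [bios_posted :- update_required.]. ⇒ new: bios_posted.
[5] rule 3 [driver_loaded :- bios_posted.]. ⇒ new: driver_loaded.
Derived: fan_spinning (round 1), bios_posted (round 4), power_on (round 2). firmware_stale never appears in any round.

firmware_stale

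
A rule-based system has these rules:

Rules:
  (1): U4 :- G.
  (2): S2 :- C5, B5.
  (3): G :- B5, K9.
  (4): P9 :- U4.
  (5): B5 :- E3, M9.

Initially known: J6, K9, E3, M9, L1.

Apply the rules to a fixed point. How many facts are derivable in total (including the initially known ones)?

9

Round 1: (5) [B5 :- E3, M9.]. Adds B5.
Round 2: (3) [G :- B5, K9.]. Adds G.
Round 3: (1) [U4 :- G.]. Adds U4.
Round 4: (4) [P9 :- U4.]. Adds P9.
Closure: {B5, E3, G, J6, K9, L1, M9, P9, U4} — 9 facts.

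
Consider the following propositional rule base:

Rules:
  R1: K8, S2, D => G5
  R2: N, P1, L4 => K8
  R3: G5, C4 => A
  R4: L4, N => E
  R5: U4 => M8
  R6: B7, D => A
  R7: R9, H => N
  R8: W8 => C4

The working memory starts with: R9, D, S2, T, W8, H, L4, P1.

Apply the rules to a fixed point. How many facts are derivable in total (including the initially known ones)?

14

[1] R7 [R9, H => N]; R8 [W8 => C4]. ⇒ new: N, C4.
[2] R2 [N, P1, L4 => K8]; R4 [L4, N => E]. ⇒ new: K8, E.
[3] R1 [K8, S2, D => G5]. ⇒ new: G5.
[4] R3 [G5, C4 => A]. ⇒ new: A.
Closure: {A, C4, D, E, G5, H, K8, L4, N, P1, R9, S2, T, W8} — 14 facts.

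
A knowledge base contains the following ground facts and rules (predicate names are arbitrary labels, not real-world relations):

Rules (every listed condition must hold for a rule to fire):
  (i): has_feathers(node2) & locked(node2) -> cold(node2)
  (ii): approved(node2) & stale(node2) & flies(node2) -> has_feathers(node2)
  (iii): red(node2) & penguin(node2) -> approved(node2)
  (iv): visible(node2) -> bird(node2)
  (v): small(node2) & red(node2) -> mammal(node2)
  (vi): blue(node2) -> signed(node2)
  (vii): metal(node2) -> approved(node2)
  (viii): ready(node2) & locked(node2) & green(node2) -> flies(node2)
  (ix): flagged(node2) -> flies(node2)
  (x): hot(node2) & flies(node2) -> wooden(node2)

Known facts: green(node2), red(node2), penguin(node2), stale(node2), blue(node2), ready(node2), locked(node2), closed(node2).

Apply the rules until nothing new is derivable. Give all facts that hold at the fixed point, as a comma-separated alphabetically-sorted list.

approved(node2), blue(node2), closed(node2), cold(node2), flies(node2), green(node2), has_feathers(node2), locked(node2), penguin(node2), ready(node2), red(node2), signed(node2), stale(node2)

Round 1 fires (iii), (vi), (viii), giving approved(node2), signed(node2), flies(node2).
Round 2 fires (ii), giving has_feathers(node2).
Round 3 fires (i), giving cold(node2).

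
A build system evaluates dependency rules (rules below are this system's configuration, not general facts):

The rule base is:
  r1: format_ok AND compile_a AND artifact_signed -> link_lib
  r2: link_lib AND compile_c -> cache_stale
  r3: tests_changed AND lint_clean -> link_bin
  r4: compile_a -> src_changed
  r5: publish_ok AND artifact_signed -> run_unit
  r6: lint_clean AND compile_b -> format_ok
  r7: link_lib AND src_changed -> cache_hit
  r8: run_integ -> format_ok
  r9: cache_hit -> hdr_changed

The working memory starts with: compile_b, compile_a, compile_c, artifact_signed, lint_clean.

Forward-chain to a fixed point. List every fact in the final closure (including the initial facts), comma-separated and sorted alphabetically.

Round 1 — r4, r6, derive src_changed, format_ok.
Round 2 — r1, derive link_lib.
Round 3 — r2, r7, derive cache_stale, cache_hit.
Round 4 — r9, derive hdr_changed.

artifact_signed, cache_hit, cache_stale, compile_a, compile_b, compile_c, format_ok, hdr_changed, link_lib, lint_clean, src_changed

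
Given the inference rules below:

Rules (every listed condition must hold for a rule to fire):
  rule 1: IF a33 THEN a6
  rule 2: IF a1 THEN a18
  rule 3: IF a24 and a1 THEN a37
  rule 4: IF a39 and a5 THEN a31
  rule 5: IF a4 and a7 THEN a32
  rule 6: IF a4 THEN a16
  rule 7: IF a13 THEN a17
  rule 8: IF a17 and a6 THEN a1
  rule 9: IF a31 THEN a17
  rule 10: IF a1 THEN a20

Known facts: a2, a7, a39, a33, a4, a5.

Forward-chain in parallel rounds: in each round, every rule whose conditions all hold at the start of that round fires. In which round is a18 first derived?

[1] rule 1 [IF a33 THEN a6]; rule 4 [IF a39 and a5 THEN a31]; rule 5 [IF a4 and a7 THEN a32]; rule 6 [IF a4 THEN a16]. ⇒ new: a6, a31, a32, a16.
[2] rule 9 [IF a31 THEN a17]. ⇒ new: a17.
[3] rule 8 [IF a17 and a6 THEN a1]. ⇒ new: a1.
[4] rule 2 [IF a1 THEN a18]; rule 10 [IF a1 THEN a20]. ⇒ new: a18, a20.
a18 first appears in round 4.

4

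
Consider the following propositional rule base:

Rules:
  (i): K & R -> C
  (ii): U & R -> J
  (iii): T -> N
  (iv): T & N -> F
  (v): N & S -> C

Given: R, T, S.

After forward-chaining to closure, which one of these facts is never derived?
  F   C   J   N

[1] (iii) [T -> N]. ⇒ new: N.
[2] (iv) [T & N -> F]; (v) [N & S -> C]. ⇒ new: F, C.
Derived: N (round 1), F (round 2), C (round 2). J never appears in any round.

J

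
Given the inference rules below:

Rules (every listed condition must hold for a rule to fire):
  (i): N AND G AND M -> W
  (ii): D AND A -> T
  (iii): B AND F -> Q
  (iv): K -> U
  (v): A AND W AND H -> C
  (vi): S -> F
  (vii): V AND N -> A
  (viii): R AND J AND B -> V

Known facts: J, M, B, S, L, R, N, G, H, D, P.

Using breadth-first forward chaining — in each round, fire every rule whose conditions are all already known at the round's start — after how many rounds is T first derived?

Round 1: (i) [N AND G AND M -> W]; (vi) [S -> F]; (viii) [R AND J AND B -> V]. Adds W, F, V.
Round 2: (iii) [B AND F -> Q]; (vii) [V AND N -> A]. Adds Q, A.
Round 3: (ii) [D AND A -> T]; (v) [A AND W AND H -> C]. Adds T, C.
T first appears in round 3.

3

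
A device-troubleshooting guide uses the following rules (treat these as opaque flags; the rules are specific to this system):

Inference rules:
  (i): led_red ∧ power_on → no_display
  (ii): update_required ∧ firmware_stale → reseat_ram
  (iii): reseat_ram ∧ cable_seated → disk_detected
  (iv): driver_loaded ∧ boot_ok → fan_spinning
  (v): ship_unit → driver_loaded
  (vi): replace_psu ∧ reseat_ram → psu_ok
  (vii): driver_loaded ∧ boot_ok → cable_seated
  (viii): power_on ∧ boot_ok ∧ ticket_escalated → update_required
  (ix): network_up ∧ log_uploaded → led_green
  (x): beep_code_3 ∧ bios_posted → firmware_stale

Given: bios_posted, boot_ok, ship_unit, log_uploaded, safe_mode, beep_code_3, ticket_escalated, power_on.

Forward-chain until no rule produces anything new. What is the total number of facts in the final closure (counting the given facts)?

[1] (v) [ship_unit → driver_loaded]; (viii) [power_on ∧ boot_ok ∧ ticket_escalated → update_required]; (x) [beep_code_3 ∧ bios_posted → firmware_stale]. ⇒ new: driver_loaded, update_required, firmware_stale.
[2] (ii) [update_required ∧ firmware_stale → reseat_ram]; (iv) [driver_loaded ∧ boot_ok → fan_spinning]; (vii) [driver_loaded ∧ boot_ok → cable_seated]. ⇒ new: reseat_ram, fan_spinning, cable_seated.
[3] (iii) [reseat_ram ∧ cable_seated → disk_detected]. ⇒ new: disk_detected.
Closure: {beep_code_3, bios_posted, boot_ok, cable_seated, disk_detected, driver_loaded, fan_spinning, firmware_stale, log_uploaded, power_on, reseat_ram, safe_mode, ship_unit, ticket_escalated, update_required} — 15 facts.

15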